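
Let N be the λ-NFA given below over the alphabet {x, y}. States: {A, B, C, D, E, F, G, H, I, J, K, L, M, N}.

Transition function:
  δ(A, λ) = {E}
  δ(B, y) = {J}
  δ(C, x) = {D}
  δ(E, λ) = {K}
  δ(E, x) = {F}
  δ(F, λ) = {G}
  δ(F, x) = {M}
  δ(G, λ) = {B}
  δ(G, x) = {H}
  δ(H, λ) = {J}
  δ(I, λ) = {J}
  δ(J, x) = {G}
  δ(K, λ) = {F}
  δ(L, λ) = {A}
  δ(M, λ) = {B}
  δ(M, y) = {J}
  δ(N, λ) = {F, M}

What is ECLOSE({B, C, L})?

{A, B, C, E, F, G, K, L}

Start with {B, C, L}.
From L via λ: add A.
From A via λ: add E.
From E via λ: add K.
From K via λ: add F.
From F via λ: add G.
No new states can be added; the closed set is {A, B, C, E, F, G, K, L}.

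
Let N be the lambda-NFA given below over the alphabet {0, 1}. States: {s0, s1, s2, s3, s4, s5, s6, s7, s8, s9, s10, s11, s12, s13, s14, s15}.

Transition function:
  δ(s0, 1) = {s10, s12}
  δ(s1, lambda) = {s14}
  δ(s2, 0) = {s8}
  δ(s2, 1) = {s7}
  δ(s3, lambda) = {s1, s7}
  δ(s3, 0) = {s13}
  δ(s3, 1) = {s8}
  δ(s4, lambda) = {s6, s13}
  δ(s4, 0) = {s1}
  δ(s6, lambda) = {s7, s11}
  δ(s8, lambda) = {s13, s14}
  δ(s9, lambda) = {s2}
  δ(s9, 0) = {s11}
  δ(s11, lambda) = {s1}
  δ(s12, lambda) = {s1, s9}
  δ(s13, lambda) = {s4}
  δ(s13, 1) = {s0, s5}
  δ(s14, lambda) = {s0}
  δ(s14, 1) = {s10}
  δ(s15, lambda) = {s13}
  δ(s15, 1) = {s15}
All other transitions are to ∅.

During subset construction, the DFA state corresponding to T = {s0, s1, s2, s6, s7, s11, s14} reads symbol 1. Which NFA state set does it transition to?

s0 on 1 → {s10, s12}.
s2 on 1 → {s7}.
s14 on 1 → {s10}.
No 1-transition from s1, s6, s7, s11.
Union after reading 1: {s7, s10, s12}.
Now take the lambda-closure:
From s12 via lambda: add s1, s9.
From s1 via lambda: add s14.
From s9 via lambda: add s2.
From s14 via lambda: add s0.
No new states can be added; the closed set is {s0, s1, s2, s7, s9, s10, s12, s14}.

{s0, s1, s2, s7, s9, s10, s12, s14}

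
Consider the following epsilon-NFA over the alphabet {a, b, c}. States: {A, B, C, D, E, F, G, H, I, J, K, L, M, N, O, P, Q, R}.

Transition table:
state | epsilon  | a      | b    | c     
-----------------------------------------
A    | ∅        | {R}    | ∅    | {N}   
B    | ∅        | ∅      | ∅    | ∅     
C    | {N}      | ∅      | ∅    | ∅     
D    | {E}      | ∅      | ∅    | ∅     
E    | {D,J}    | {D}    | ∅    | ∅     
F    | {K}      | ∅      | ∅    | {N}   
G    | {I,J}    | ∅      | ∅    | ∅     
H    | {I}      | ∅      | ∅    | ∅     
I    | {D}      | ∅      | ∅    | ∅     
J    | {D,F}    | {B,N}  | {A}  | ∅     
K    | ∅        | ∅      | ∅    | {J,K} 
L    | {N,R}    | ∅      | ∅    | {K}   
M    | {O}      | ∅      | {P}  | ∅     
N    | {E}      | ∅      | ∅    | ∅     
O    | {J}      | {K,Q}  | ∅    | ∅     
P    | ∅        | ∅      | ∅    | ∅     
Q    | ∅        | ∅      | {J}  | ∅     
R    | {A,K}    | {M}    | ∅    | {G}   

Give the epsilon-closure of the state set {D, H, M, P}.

Start with {D, H, M, P}.
From D via epsilon: add E.
From H via epsilon: add I.
From M via epsilon: add O.
From E via epsilon: add J.
From J via epsilon: add F.
From F via epsilon: add K.
No new states can be added; the closed set is {D, E, F, H, I, J, K, M, O, P}.

{D, E, F, H, I, J, K, M, O, P}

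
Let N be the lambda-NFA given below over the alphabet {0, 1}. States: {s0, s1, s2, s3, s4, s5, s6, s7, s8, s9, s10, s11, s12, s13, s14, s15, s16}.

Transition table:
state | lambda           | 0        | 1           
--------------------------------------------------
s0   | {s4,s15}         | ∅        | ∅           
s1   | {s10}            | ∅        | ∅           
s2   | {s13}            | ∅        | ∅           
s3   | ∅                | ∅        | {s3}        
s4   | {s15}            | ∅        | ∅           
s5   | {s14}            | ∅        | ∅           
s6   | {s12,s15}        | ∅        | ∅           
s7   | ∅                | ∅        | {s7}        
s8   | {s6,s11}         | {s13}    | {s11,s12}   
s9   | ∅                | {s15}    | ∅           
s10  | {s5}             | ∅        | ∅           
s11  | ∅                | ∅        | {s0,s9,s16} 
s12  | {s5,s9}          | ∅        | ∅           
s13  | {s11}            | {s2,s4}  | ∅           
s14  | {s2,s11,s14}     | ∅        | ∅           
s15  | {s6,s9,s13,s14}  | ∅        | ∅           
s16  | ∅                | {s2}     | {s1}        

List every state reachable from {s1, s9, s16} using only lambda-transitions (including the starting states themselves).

{s1, s2, s5, s9, s10, s11, s13, s14, s16}

Start with {s1, s9, s16}.
From s1 via lambda: add s10.
From s10 via lambda: add s5.
From s5 via lambda: add s14.
From s14 via lambda: add s2, s11.
From s2 via lambda: add s13.
No new states can be added; the closed set is {s1, s2, s5, s9, s10, s11, s13, s14, s16}.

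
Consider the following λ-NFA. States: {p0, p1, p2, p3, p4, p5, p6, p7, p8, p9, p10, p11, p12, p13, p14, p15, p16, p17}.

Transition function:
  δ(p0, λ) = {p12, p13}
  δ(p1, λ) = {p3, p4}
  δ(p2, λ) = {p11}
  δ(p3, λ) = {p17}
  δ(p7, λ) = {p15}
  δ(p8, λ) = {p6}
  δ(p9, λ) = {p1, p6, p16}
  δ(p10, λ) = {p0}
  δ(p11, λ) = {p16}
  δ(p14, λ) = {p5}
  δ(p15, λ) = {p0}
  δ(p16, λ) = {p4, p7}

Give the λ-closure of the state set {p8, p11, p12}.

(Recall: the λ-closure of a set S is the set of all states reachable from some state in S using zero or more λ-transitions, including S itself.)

Start with {p8, p11, p12}.
From p8 via λ: add p6.
From p11 via λ: add p16.
From p16 via λ: add p4, p7.
From p7 via λ: add p15.
From p15 via λ: add p0.
From p0 via λ: add p13.
No new states can be added; the closed set is {p0, p4, p6, p7, p8, p11, p12, p13, p15, p16}.

{p0, p4, p6, p7, p8, p11, p12, p13, p15, p16}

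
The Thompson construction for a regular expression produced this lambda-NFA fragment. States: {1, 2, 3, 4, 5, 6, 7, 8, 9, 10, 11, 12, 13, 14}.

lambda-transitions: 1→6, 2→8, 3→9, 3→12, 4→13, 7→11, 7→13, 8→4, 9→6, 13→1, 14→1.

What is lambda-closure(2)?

{1, 2, 4, 6, 8, 13}

Start with {2}.
From 2 via lambda: add 8.
From 8 via lambda: add 4.
From 4 via lambda: add 13.
From 13 via lambda: add 1.
From 1 via lambda: add 6.
No new states can be added; the closed set is {1, 2, 4, 6, 8, 13}.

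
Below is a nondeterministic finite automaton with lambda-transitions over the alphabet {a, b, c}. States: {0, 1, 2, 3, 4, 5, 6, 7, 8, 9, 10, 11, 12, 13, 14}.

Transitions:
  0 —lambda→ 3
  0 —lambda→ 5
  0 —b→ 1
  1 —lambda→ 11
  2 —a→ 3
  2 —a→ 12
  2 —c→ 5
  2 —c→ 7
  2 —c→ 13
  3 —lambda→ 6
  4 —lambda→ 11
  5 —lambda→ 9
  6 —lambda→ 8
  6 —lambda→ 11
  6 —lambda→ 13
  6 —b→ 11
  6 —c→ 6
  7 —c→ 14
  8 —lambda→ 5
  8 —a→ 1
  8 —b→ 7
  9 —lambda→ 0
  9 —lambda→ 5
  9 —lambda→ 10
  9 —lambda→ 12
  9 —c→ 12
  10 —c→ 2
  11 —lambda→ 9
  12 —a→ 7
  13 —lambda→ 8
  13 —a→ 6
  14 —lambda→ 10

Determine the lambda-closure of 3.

{0, 3, 5, 6, 8, 9, 10, 11, 12, 13}

Start with {3}.
From 3 via lambda: add 6.
From 6 via lambda: add 8, 11, 13.
From 8 via lambda: add 5.
From 11 via lambda: add 9.
From 9 via lambda: add 0, 10, 12.
No new states can be added; the closed set is {0, 3, 5, 6, 8, 9, 10, 11, 12, 13}.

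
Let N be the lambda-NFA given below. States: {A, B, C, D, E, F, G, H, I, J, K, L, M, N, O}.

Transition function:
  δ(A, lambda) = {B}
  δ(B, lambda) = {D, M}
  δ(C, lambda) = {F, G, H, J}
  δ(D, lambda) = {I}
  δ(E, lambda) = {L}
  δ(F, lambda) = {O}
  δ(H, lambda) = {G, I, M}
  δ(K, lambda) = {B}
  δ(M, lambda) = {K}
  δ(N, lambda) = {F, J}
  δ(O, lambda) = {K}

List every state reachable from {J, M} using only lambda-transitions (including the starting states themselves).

Start with {J, M}.
From M via lambda: add K.
From K via lambda: add B.
From B via lambda: add D.
From D via lambda: add I.
No new states can be added; the closed set is {B, D, I, J, K, M}.

{B, D, I, J, K, M}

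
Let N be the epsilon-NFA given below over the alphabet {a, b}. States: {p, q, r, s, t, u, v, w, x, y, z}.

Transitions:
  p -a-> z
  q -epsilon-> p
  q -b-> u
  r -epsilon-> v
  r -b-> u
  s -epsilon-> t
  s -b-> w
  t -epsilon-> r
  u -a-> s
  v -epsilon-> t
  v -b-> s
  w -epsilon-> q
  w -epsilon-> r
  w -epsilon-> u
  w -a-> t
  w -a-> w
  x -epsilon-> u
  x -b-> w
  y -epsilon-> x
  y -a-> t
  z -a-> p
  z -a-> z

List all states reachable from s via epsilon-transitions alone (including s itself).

{r, s, t, v}

Start with {s}.
From s via epsilon: add t.
From t via epsilon: add r.
From r via epsilon: add v.
No new states can be added; the closed set is {r, s, t, v}.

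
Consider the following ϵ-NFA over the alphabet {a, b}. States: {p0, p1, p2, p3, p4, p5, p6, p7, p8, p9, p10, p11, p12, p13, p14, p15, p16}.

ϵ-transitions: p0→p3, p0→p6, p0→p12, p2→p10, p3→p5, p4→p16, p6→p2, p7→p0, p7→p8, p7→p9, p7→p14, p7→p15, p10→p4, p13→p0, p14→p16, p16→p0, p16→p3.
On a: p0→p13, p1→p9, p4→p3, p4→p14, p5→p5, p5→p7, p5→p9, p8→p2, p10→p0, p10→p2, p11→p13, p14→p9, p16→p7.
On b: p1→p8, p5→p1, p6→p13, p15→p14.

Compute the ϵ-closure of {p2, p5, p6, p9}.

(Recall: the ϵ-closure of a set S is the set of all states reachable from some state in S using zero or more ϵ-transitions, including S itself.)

{p0, p2, p3, p4, p5, p6, p9, p10, p12, p16}

Start with {p2, p5, p6, p9}.
From p2 via ϵ: add p10.
From p10 via ϵ: add p4.
From p4 via ϵ: add p16.
From p16 via ϵ: add p0, p3.
From p0 via ϵ: add p12.
No new states can be added; the closed set is {p0, p2, p3, p4, p5, p6, p9, p10, p12, p16}.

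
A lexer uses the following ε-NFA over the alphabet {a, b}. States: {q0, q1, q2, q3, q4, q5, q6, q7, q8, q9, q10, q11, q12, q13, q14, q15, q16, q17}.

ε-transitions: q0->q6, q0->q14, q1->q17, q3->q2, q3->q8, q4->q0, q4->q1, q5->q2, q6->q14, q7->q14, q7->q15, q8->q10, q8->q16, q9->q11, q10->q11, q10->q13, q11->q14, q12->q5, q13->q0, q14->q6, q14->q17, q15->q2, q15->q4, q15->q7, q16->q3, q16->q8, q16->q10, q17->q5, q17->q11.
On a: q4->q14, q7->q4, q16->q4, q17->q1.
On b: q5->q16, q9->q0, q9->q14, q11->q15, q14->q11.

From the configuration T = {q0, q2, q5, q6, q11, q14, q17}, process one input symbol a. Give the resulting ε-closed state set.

{q1, q2, q5, q6, q11, q14, q17}

q17 on a → {q1}.
No a-transition from q0, q2, q5, q6, q11, q14.
Union after reading a: {q1}.
Now take the ε-closure:
From q1 via ε: add q17.
From q17 via ε: add q5, q11.
From q5 via ε: add q2.
From q11 via ε: add q14.
From q14 via ε: add q6.
No new states can be added; the closed set is {q1, q2, q5, q6, q11, q14, q17}.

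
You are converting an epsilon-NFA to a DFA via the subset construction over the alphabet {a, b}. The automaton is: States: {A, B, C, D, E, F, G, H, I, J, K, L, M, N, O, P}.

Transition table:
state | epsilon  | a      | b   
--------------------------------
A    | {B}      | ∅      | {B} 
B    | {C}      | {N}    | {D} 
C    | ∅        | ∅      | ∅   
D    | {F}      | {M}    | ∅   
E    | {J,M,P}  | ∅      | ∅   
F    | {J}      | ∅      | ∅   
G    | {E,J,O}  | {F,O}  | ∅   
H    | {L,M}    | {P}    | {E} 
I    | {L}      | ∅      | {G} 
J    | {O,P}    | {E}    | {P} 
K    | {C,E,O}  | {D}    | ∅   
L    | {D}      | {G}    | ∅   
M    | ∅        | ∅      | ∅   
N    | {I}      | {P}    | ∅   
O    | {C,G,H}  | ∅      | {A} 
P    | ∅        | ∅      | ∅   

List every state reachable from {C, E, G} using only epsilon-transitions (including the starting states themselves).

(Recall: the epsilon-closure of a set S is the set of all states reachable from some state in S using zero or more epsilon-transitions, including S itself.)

Start with {C, E, G}.
From E via epsilon: add J, M, P.
From G via epsilon: add O.
From O via epsilon: add H.
From H via epsilon: add L.
From L via epsilon: add D.
From D via epsilon: add F.
No new states can be added; the closed set is {C, D, E, F, G, H, J, L, M, O, P}.

{C, D, E, F, G, H, J, L, M, O, P}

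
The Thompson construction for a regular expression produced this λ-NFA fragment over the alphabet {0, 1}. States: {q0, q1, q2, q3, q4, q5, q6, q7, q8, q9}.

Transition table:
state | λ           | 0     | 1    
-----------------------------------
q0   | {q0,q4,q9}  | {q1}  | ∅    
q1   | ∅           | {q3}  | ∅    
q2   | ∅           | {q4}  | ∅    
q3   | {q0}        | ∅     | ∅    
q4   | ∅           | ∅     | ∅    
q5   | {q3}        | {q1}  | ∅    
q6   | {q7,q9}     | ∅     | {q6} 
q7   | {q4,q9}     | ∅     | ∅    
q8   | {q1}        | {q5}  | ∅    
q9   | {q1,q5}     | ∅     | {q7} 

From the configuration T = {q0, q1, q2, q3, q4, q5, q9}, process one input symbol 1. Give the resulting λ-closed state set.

q9 on 1 → {q7}.
No 1-transition from q0, q1, q2, q3, q4, q5.
Union after reading 1: {q7}.
Now take the λ-closure:
From q7 via λ: add q4, q9.
From q9 via λ: add q1, q5.
From q5 via λ: add q3.
From q3 via λ: add q0.
No new states can be added; the closed set is {q0, q1, q3, q4, q5, q7, q9}.

{q0, q1, q3, q4, q5, q7, q9}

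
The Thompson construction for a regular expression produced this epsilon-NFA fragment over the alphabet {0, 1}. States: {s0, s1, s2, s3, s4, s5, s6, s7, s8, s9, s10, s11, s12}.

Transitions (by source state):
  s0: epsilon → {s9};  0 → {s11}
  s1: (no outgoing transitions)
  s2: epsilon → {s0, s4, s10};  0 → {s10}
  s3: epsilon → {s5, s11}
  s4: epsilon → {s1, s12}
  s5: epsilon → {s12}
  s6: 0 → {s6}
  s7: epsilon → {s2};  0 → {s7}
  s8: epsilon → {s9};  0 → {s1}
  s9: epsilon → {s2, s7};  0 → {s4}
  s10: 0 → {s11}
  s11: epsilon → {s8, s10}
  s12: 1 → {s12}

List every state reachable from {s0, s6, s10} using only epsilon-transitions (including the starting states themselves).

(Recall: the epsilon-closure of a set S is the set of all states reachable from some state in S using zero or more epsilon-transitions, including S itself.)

{s0, s1, s2, s4, s6, s7, s9, s10, s12}

Start with {s0, s6, s10}.
From s0 via epsilon: add s9.
From s9 via epsilon: add s2, s7.
From s2 via epsilon: add s4.
From s4 via epsilon: add s1, s12.
No new states can be added; the closed set is {s0, s1, s2, s4, s6, s7, s9, s10, s12}.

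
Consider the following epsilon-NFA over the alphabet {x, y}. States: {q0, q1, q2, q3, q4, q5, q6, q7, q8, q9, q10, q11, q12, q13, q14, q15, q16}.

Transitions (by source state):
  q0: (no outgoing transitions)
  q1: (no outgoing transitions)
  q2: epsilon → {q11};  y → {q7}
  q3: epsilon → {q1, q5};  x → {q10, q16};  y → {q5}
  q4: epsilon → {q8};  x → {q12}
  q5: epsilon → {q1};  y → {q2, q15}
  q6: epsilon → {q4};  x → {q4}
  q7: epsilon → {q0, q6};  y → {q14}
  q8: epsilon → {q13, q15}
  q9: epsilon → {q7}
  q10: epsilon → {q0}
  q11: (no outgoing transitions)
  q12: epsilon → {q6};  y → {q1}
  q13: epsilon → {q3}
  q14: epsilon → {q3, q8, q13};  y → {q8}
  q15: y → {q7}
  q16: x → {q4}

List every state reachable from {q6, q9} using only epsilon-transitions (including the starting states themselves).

{q0, q1, q3, q4, q5, q6, q7, q8, q9, q13, q15}

Start with {q6, q9}.
From q6 via epsilon: add q4.
From q9 via epsilon: add q7.
From q4 via epsilon: add q8.
From q7 via epsilon: add q0.
From q8 via epsilon: add q13, q15.
From q13 via epsilon: add q3.
From q3 via epsilon: add q1, q5.
No new states can be added; the closed set is {q0, q1, q3, q4, q5, q6, q7, q8, q9, q13, q15}.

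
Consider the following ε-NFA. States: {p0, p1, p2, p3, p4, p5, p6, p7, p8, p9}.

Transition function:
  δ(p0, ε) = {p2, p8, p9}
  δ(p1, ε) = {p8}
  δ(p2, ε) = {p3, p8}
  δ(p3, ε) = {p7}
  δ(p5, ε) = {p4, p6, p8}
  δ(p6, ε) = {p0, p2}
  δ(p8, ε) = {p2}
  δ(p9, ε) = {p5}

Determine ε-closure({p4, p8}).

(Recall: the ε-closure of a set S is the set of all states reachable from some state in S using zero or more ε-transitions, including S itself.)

{p2, p3, p4, p7, p8}

Start with {p4, p8}.
From p8 via ε: add p2.
From p2 via ε: add p3.
From p3 via ε: add p7.
No new states can be added; the closed set is {p2, p3, p4, p7, p8}.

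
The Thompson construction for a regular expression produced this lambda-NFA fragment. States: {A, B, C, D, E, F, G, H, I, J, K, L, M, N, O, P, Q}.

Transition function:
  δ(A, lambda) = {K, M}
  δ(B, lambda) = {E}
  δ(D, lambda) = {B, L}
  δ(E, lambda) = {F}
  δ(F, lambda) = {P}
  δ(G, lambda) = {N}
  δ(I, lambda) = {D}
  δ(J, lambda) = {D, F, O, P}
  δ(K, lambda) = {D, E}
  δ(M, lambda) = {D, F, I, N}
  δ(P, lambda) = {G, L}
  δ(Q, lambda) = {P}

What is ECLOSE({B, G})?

{B, E, F, G, L, N, P}

Start with {B, G}.
From B via lambda: add E.
From G via lambda: add N.
From E via lambda: add F.
From F via lambda: add P.
From P via lambda: add L.
No new states can be added; the closed set is {B, E, F, G, L, N, P}.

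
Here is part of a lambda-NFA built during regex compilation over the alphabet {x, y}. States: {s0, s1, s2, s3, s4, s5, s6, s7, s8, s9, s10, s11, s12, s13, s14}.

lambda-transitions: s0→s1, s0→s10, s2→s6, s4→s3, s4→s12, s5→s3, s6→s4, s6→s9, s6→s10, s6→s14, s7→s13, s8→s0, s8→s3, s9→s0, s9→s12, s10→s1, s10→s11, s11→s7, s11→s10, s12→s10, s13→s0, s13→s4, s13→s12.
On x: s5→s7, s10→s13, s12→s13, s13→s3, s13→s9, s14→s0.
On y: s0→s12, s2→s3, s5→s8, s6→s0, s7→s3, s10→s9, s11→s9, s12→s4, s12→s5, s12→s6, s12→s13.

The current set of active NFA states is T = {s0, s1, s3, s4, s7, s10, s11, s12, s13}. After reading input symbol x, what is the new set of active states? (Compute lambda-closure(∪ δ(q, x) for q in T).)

{s0, s1, s3, s4, s7, s9, s10, s11, s12, s13}

s10 on x → {s13}.
s12 on x → {s13}.
s13 on x → {s3, s9}.
No x-transition from s0, s1, s3, s4, s7, s11.
Union after reading x: {s3, s9, s13}.
Now take the lambda-closure:
From s9 via lambda: add s0, s12.
From s13 via lambda: add s4.
From s0 via lambda: add s1, s10.
From s10 via lambda: add s11.
From s11 via lambda: add s7.
No new states can be added; the closed set is {s0, s1, s3, s4, s7, s9, s10, s11, s12, s13}.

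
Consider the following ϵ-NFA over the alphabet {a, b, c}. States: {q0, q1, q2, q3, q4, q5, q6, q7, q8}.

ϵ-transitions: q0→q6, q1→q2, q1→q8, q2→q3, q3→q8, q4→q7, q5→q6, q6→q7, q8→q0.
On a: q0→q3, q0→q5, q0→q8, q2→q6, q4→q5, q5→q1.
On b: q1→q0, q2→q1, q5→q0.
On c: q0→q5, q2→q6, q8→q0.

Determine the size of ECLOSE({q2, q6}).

6

Start with {q2, q6}.
From q2 via ϵ: add q3.
From q6 via ϵ: add q7.
From q3 via ϵ: add q8.
From q8 via ϵ: add q0.
ϵ-closure = {q0, q2, q3, q6, q7, q8}, which has 6 states.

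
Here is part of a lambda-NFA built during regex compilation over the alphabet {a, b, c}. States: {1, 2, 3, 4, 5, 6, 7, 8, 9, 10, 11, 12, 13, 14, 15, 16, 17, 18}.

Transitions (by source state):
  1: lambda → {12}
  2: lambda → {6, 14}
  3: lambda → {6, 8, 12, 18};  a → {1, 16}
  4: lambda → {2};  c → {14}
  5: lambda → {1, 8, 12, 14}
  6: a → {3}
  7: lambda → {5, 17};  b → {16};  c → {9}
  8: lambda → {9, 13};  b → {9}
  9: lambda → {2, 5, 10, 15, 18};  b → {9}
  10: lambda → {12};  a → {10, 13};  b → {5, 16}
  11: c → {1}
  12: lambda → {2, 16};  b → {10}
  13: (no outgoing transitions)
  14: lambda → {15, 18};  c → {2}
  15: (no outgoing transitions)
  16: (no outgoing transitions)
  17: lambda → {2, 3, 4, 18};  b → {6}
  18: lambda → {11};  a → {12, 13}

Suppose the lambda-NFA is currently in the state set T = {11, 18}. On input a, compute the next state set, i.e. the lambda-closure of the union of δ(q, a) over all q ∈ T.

18 on a → {12, 13}.
No a-transition from 11.
Union after reading a: {12, 13}.
Now take the lambda-closure:
From 12 via lambda: add 2, 16.
From 2 via lambda: add 6, 14.
From 14 via lambda: add 15, 18.
From 18 via lambda: add 11.
No new states can be added; the closed set is {2, 6, 11, 12, 13, 14, 15, 16, 18}.

{2, 6, 11, 12, 13, 14, 15, 16, 18}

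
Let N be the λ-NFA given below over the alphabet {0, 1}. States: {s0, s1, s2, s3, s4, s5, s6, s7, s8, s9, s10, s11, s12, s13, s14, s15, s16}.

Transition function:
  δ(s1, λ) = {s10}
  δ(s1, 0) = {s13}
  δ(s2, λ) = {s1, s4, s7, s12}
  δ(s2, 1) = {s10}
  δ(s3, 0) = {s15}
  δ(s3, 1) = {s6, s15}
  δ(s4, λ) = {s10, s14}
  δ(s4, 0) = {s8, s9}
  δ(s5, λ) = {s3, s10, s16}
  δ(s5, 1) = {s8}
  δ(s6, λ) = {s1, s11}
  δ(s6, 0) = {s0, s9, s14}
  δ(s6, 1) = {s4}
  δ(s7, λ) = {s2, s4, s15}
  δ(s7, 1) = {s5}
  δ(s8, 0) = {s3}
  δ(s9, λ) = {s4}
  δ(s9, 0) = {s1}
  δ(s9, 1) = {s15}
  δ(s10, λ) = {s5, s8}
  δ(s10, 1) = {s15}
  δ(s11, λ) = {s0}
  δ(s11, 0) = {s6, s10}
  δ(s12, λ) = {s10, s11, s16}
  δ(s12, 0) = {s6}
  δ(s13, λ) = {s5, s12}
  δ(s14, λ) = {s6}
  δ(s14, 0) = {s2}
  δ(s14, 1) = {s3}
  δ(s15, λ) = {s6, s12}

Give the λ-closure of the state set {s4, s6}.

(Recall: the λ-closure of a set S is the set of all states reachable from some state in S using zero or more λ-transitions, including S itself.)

Start with {s4, s6}.
From s4 via λ: add s10, s14.
From s6 via λ: add s1, s11.
From s10 via λ: add s5, s8.
From s11 via λ: add s0.
From s5 via λ: add s3, s16.
No new states can be added; the closed set is {s0, s1, s3, s4, s5, s6, s8, s10, s11, s14, s16}.

{s0, s1, s3, s4, s5, s6, s8, s10, s11, s14, s16}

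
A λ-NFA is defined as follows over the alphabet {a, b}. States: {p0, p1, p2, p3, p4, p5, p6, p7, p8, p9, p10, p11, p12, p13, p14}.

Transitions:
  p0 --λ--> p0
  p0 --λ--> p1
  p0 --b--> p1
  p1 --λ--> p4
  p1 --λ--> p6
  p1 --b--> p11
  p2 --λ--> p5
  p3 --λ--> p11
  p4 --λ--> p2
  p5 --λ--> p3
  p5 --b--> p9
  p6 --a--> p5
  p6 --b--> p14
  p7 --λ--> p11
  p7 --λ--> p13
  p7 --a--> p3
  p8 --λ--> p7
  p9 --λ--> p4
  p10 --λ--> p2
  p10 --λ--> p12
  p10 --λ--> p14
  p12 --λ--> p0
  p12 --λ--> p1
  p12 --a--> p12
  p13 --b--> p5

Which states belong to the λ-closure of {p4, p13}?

{p2, p3, p4, p5, p11, p13}

Start with {p4, p13}.
From p4 via λ: add p2.
From p2 via λ: add p5.
From p5 via λ: add p3.
From p3 via λ: add p11.
No new states can be added; the closed set is {p2, p3, p4, p5, p11, p13}.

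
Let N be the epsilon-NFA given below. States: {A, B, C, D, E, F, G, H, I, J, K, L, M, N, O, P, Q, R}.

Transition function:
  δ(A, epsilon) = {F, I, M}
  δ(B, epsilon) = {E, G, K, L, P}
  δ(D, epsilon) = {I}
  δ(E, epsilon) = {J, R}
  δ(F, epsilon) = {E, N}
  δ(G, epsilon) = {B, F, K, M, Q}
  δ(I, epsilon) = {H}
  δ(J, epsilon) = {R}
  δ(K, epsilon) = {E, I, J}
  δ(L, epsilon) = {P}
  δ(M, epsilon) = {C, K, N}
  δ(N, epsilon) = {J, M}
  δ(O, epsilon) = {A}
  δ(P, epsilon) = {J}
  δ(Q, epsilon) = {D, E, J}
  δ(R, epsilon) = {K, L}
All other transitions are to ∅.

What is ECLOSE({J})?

Start with {J}.
From J via epsilon: add R.
From R via epsilon: add K, L.
From K via epsilon: add E, I.
From L via epsilon: add P.
From I via epsilon: add H.
No new states can be added; the closed set is {E, H, I, J, K, L, P, R}.

{E, H, I, J, K, L, P, R}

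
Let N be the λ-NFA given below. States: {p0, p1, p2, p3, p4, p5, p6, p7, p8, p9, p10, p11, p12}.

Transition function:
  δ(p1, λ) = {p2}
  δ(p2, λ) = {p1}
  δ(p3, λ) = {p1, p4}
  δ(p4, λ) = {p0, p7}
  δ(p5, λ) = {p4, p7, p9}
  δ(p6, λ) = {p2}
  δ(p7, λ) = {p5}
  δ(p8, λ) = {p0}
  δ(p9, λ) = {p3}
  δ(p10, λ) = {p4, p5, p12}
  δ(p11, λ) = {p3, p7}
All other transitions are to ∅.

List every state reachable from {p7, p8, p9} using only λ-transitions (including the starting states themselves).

{p0, p1, p2, p3, p4, p5, p7, p8, p9}

Start with {p7, p8, p9}.
From p7 via λ: add p5.
From p8 via λ: add p0.
From p9 via λ: add p3.
From p3 via λ: add p1, p4.
From p1 via λ: add p2.
No new states can be added; the closed set is {p0, p1, p2, p3, p4, p5, p7, p8, p9}.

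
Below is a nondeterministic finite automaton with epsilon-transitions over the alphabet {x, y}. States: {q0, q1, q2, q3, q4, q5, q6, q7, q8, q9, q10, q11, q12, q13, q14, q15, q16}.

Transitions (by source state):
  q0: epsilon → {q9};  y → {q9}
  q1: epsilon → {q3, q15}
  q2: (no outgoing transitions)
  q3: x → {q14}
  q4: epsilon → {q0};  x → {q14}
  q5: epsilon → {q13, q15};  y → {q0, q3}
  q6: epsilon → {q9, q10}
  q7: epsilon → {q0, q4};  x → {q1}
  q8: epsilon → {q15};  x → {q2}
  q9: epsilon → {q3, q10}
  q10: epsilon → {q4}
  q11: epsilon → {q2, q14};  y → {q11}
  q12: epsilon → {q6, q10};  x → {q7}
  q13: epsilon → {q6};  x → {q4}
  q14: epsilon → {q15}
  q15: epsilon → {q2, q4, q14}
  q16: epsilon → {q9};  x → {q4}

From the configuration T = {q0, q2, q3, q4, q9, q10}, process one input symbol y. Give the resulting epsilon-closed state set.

q0 on y → {q9}.
No y-transition from q2, q3, q4, q9, q10.
Union after reading y: {q9}.
Now take the epsilon-closure:
From q9 via epsilon: add q3, q10.
From q10 via epsilon: add q4.
From q4 via epsilon: add q0.
No new states can be added; the closed set is {q0, q3, q4, q9, q10}.

{q0, q3, q4, q9, q10}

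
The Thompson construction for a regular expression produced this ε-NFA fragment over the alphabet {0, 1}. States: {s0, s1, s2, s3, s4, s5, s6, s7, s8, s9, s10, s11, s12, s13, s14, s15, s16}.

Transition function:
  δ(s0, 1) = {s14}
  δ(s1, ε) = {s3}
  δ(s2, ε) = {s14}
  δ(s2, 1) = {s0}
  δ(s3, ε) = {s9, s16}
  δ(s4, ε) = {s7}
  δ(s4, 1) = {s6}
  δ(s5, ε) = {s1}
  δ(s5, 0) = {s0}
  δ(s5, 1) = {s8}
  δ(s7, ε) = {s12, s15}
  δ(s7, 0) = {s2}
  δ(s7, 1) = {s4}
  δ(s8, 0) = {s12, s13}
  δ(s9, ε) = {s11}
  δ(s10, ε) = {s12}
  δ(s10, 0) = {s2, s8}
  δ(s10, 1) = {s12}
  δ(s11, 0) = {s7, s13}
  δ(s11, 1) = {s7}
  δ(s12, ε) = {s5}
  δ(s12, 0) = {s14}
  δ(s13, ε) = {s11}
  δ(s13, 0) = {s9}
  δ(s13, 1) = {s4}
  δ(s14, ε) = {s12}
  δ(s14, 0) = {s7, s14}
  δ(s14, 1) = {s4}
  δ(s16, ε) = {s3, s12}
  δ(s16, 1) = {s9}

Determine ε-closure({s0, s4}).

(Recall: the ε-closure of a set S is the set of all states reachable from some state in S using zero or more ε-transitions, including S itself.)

{s0, s1, s3, s4, s5, s7, s9, s11, s12, s15, s16}

Start with {s0, s4}.
From s4 via ε: add s7.
From s7 via ε: add s12, s15.
From s12 via ε: add s5.
From s5 via ε: add s1.
From s1 via ε: add s3.
From s3 via ε: add s9, s16.
From s9 via ε: add s11.
No new states can be added; the closed set is {s0, s1, s3, s4, s5, s7, s9, s11, s12, s15, s16}.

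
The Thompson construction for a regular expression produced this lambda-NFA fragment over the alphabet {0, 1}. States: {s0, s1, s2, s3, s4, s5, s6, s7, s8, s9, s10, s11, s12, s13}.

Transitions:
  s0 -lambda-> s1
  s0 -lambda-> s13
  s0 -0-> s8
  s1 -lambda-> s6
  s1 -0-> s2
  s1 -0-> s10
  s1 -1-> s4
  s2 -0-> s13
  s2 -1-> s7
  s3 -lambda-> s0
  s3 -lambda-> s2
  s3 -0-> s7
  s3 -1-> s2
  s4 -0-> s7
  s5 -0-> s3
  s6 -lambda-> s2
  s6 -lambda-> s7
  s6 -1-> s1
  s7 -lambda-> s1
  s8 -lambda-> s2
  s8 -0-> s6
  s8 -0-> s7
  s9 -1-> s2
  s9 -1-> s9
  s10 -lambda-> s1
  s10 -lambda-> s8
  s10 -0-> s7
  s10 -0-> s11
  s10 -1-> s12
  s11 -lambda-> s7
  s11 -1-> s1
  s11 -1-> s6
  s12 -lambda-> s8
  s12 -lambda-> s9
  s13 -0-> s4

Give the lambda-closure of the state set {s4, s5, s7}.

{s1, s2, s4, s5, s6, s7}

Start with {s4, s5, s7}.
From s7 via lambda: add s1.
From s1 via lambda: add s6.
From s6 via lambda: add s2.
No new states can be added; the closed set is {s1, s2, s4, s5, s6, s7}.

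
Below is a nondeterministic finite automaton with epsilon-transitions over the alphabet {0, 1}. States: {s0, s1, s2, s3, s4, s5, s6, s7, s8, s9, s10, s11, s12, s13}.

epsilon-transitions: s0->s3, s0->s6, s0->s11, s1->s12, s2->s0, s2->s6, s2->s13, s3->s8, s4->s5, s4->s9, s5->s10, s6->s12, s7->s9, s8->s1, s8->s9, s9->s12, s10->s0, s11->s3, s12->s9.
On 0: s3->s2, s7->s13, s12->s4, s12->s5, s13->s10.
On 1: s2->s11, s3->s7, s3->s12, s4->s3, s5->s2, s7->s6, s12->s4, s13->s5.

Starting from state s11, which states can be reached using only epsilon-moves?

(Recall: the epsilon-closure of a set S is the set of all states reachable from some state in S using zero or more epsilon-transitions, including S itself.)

{s1, s3, s8, s9, s11, s12}

Start with {s11}.
From s11 via epsilon: add s3.
From s3 via epsilon: add s8.
From s8 via epsilon: add s1, s9.
From s1 via epsilon: add s12.
No new states can be added; the closed set is {s1, s3, s8, s9, s11, s12}.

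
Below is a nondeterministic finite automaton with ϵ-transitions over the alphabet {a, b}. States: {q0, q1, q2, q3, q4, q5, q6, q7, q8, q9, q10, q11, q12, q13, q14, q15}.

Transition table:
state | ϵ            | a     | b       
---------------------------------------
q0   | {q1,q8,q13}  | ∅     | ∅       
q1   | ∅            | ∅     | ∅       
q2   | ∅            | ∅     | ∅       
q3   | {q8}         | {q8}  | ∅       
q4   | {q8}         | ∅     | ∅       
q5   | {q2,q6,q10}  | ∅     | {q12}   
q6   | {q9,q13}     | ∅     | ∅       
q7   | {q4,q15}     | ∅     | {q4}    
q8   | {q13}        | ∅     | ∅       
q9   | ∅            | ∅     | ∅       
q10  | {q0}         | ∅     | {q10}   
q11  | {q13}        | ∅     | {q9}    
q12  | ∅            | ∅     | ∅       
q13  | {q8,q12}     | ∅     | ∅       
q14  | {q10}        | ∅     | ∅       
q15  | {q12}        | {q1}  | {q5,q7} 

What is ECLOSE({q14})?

{q0, q1, q8, q10, q12, q13, q14}

Start with {q14}.
From q14 via ϵ: add q10.
From q10 via ϵ: add q0.
From q0 via ϵ: add q1, q8, q13.
From q13 via ϵ: add q12.
No new states can be added; the closed set is {q0, q1, q8, q10, q12, q13, q14}.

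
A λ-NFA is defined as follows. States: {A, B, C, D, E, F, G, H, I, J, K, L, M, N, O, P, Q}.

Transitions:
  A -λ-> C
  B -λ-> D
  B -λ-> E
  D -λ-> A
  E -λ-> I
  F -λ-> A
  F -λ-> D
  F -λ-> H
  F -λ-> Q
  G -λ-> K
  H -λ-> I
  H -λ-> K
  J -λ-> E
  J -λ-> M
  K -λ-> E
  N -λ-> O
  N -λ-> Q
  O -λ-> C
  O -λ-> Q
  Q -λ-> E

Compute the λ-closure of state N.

Start with {N}.
From N via λ: add O, Q.
From O via λ: add C.
From Q via λ: add E.
From E via λ: add I.
No new states can be added; the closed set is {C, E, I, N, O, Q}.

{C, E, I, N, O, Q}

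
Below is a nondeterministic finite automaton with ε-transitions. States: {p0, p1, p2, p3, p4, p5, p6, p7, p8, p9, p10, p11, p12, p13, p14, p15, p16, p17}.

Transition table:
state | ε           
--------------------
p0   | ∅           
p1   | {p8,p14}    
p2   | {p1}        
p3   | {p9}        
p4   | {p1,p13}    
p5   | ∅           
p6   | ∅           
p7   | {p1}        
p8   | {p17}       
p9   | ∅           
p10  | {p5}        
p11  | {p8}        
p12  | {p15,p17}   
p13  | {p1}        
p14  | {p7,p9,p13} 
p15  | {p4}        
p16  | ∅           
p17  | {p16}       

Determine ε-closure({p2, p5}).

Start with {p2, p5}.
From p2 via ε: add p1.
From p1 via ε: add p8, p14.
From p8 via ε: add p17.
From p14 via ε: add p7, p9, p13.
From p17 via ε: add p16.
No new states can be added; the closed set is {p1, p2, p5, p7, p8, p9, p13, p14, p16, p17}.

{p1, p2, p5, p7, p8, p9, p13, p14, p16, p17}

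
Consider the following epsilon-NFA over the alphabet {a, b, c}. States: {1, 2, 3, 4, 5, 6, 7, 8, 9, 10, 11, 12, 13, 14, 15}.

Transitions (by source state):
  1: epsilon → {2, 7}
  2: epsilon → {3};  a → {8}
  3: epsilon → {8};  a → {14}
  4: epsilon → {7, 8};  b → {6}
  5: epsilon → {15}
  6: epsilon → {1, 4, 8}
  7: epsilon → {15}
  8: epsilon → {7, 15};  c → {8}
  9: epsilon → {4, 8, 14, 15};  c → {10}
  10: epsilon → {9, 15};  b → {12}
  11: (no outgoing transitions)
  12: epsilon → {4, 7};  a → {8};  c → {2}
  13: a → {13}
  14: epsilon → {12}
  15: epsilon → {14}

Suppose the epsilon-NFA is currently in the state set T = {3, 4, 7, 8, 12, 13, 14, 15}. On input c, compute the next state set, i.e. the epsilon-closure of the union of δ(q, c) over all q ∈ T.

{2, 3, 4, 7, 8, 12, 14, 15}

8 on c → {8}.
12 on c → {2}.
No c-transition from 3, 4, 7, 13, 14, 15.
Union after reading c: {2, 8}.
Now take the epsilon-closure:
From 2 via epsilon: add 3.
From 8 via epsilon: add 7, 15.
From 15 via epsilon: add 14.
From 14 via epsilon: add 12.
From 12 via epsilon: add 4.
No new states can be added; the closed set is {2, 3, 4, 7, 8, 12, 14, 15}.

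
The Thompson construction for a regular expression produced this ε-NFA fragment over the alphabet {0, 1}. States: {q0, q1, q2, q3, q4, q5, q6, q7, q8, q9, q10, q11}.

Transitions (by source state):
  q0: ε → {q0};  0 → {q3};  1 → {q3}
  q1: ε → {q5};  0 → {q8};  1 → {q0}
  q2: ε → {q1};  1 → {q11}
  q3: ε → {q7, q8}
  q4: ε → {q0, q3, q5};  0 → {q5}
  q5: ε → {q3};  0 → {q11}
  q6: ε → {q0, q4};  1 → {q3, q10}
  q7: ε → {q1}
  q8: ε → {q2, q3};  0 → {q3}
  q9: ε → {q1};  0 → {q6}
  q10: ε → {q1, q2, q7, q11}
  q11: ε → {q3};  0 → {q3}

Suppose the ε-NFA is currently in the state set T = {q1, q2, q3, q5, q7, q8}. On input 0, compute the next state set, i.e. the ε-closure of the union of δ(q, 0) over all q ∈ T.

{q1, q2, q3, q5, q7, q8, q11}

q1 on 0 → {q8}.
q5 on 0 → {q11}.
q8 on 0 → {q3}.
No 0-transition from q2, q3, q7.
Union after reading 0: {q3, q8, q11}.
Now take the ε-closure:
From q3 via ε: add q7.
From q8 via ε: add q2.
From q2 via ε: add q1.
From q1 via ε: add q5.
No new states can be added; the closed set is {q1, q2, q3, q5, q7, q8, q11}.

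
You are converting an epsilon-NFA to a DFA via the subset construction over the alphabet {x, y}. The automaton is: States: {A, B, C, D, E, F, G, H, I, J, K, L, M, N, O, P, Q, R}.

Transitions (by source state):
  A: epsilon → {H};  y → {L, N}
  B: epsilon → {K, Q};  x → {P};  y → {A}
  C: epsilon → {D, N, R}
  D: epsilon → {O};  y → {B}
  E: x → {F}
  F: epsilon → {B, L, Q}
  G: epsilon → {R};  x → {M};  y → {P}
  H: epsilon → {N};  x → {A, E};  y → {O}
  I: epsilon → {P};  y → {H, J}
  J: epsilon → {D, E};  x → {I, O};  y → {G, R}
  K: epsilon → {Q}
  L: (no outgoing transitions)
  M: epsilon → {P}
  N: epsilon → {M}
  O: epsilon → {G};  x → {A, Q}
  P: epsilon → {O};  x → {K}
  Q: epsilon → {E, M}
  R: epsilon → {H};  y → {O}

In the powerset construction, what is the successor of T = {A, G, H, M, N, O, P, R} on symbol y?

{G, H, L, M, N, O, P, R}

A on y → {L, N}.
G on y → {P}.
H on y → {O}.
R on y → {O}.
No y-transition from M, N, O, P.
Union after reading y: {L, N, O, P}.
Now take the epsilon-closure:
From N via epsilon: add M.
From O via epsilon: add G.
From G via epsilon: add R.
From R via epsilon: add H.
No new states can be added; the closed set is {G, H, L, M, N, O, P, R}.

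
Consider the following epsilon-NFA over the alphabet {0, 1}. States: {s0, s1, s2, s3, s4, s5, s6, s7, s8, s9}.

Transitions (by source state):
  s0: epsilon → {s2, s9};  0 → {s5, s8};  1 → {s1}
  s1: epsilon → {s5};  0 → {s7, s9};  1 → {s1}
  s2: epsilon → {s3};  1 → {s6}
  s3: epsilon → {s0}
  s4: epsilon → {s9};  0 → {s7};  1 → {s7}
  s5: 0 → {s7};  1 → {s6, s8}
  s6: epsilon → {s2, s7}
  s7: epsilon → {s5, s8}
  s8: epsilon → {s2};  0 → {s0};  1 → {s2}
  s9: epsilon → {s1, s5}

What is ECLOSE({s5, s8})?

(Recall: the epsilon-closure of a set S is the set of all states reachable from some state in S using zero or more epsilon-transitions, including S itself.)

{s0, s1, s2, s3, s5, s8, s9}

Start with {s5, s8}.
From s8 via epsilon: add s2.
From s2 via epsilon: add s3.
From s3 via epsilon: add s0.
From s0 via epsilon: add s9.
From s9 via epsilon: add s1.
No new states can be added; the closed set is {s0, s1, s2, s3, s5, s8, s9}.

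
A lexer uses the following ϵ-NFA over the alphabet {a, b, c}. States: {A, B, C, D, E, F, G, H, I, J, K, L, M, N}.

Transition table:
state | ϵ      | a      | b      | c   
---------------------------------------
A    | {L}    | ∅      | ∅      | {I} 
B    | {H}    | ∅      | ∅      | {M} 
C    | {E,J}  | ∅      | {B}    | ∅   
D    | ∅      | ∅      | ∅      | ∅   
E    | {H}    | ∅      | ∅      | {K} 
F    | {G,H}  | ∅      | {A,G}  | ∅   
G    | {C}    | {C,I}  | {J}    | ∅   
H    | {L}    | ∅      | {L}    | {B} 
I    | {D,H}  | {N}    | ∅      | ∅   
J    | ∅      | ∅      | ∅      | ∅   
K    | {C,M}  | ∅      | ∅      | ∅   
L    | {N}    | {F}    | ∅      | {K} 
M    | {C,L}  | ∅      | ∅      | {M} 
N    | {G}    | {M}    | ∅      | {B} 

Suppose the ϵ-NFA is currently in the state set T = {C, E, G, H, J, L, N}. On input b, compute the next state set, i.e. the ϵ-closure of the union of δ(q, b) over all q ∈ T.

C on b → {B}.
G on b → {J}.
H on b → {L}.
No b-transition from E, J, L, N.
Union after reading b: {B, J, L}.
Now take the ϵ-closure:
From B via ϵ: add H.
From L via ϵ: add N.
From N via ϵ: add G.
From G via ϵ: add C.
From C via ϵ: add E.
No new states can be added; the closed set is {B, C, E, G, H, J, L, N}.

{B, C, E, G, H, J, L, N}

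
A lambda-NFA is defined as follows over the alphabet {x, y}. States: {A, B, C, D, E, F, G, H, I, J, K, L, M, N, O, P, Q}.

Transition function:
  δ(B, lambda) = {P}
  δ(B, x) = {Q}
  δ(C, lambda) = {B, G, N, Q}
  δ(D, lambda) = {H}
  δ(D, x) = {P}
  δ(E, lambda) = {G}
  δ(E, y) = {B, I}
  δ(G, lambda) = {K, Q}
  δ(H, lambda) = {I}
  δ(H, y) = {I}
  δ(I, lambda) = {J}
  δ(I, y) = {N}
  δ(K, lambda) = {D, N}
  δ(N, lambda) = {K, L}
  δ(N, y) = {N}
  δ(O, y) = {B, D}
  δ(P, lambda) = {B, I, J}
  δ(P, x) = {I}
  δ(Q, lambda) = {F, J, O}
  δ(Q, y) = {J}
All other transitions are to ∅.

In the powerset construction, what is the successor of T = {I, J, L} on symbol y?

{D, H, I, J, K, L, N}

I on y → {N}.
No y-transition from J, L.
Union after reading y: {N}.
Now take the lambda-closure:
From N via lambda: add K, L.
From K via lambda: add D.
From D via lambda: add H.
From H via lambda: add I.
From I via lambda: add J.
No new states can be added; the closed set is {D, H, I, J, K, L, N}.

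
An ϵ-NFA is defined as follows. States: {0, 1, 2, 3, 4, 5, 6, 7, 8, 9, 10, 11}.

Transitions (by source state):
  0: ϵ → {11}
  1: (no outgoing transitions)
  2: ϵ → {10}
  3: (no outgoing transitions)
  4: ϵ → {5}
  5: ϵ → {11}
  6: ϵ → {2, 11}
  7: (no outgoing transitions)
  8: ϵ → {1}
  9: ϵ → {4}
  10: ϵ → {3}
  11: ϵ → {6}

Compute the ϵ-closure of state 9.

Start with {9}.
From 9 via ϵ: add 4.
From 4 via ϵ: add 5.
From 5 via ϵ: add 11.
From 11 via ϵ: add 6.
From 6 via ϵ: add 2.
From 2 via ϵ: add 10.
From 10 via ϵ: add 3.
No new states can be added; the closed set is {2, 3, 4, 5, 6, 9, 10, 11}.

{2, 3, 4, 5, 6, 9, 10, 11}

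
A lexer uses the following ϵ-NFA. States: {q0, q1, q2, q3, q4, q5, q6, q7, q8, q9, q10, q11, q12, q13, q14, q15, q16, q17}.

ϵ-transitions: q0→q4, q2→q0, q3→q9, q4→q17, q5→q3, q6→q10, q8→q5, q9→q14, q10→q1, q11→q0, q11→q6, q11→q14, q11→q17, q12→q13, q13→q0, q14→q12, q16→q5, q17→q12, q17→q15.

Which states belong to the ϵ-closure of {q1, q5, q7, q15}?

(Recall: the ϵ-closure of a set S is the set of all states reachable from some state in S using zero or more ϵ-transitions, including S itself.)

Start with {q1, q5, q7, q15}.
From q5 via ϵ: add q3.
From q3 via ϵ: add q9.
From q9 via ϵ: add q14.
From q14 via ϵ: add q12.
From q12 via ϵ: add q13.
From q13 via ϵ: add q0.
From q0 via ϵ: add q4.
From q4 via ϵ: add q17.
No new states can be added; the closed set is {q0, q1, q3, q4, q5, q7, q9, q12, q13, q14, q15, q17}.

{q0, q1, q3, q4, q5, q7, q9, q12, q13, q14, q15, q17}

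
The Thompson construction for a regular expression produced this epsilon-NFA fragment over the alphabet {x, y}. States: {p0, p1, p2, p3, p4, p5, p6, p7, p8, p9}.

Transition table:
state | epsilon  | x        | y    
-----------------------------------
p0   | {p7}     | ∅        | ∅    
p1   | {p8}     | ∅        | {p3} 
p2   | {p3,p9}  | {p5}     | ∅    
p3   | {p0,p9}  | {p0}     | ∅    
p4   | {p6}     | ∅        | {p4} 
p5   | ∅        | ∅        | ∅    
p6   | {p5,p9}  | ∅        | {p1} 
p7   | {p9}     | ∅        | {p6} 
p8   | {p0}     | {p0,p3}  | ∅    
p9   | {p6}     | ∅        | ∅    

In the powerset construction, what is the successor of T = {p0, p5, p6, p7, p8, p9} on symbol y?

{p0, p1, p5, p6, p7, p8, p9}

p6 on y → {p1}.
p7 on y → {p6}.
No y-transition from p0, p5, p8, p9.
Union after reading y: {p1, p6}.
Now take the epsilon-closure:
From p1 via epsilon: add p8.
From p6 via epsilon: add p5, p9.
From p8 via epsilon: add p0.
From p0 via epsilon: add p7.
No new states can be added; the closed set is {p0, p1, p5, p6, p7, p8, p9}.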